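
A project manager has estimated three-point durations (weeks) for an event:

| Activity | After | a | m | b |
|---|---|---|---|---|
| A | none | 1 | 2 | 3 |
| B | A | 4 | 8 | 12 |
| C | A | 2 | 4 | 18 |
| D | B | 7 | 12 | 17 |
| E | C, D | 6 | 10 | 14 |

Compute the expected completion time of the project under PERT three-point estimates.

32 weeks

te_A = (1 + 4·2 + 3)/6 = 12/6 = 2
te_B = (4 + 4·8 + 12)/6 = 48/6 = 8
te_C = (2 + 4·4 + 18)/6 = 36/6 = 6
te_D = (7 + 4·12 + 17)/6 = 72/6 = 12
te_E = (6 + 4·10 + 14)/6 = 60/6 = 10

Forward pass:
ES_A = 0; EF_A = 2
ES_B = 2; EF_B = 2+8 = 10
ES_C = 2; EF_C = 2+6 = 8
ES_D = 10; EF_D = 10+12 = 22
ES_E = max(EF_C=8, EF_D=22) = 22; EF_E = 22+10 = 32
Expected project duration μ = 32 weeks. Critical path: A → B → D → E.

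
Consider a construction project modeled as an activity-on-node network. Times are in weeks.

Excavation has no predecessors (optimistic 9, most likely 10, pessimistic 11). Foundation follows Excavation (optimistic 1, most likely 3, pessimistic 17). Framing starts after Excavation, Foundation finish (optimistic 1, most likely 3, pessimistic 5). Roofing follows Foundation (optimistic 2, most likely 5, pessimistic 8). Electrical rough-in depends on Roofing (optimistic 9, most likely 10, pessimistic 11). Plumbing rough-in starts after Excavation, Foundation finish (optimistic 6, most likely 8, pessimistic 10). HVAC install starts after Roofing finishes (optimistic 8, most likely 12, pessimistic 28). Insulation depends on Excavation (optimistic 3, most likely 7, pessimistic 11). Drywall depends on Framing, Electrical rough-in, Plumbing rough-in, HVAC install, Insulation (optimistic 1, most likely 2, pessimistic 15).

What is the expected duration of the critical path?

38 weeks

te_Excavation = (9 + 4·10 + 11)/6 = 60/6 = 10
te_Foundation = (1 + 4·3 + 17)/6 = 30/6 = 5
te_Framing = (1 + 4·3 + 5)/6 = 18/6 = 3
te_Roofing = (2 + 4·5 + 8)/6 = 30/6 = 5
te_Electrical rough-in = (9 + 4·10 + 11)/6 = 60/6 = 10
te_Plumbing rough-in = (6 + 4·8 + 10)/6 = 48/6 = 8
te_HVAC install = (8 + 4·12 + 28)/6 = 84/6 = 14
te_Insulation = (3 + 4·7 + 11)/6 = 42/6 = 7
te_Drywall = (1 + 4·2 + 15)/6 = 24/6 = 4

Forward pass:
ES_Excavation = 0; EF_Excavation = 10
ES_Foundation = 10; EF_Foundation = 10+5 = 15
ES_Framing = max(EF_Excavation=10, EF_Foundation=15) = 15; EF_Framing = 15+3 = 18
ES_Roofing = 15; EF_Roofing = 15+5 = 20
ES_Electrical rough-in = 20; EF_Electrical rough-in = 20+10 = 30
ES_Plumbing rough-in = max(EF_Excavation=10, EF_Foundation=15) = 15; EF_Plumbing rough-in = 15+8 = 23
ES_HVAC install = 20; EF_HVAC install = 20+14 = 34
ES_Insulation = 10; EF_Insulation = 10+7 = 17
ES_Drywall = max(EF_Framing=18, EF_Electrical rough-in=30, EF_Plumbing rough-in=23, EF_HVAC install=34, EF_Insulation=17) = 34; EF_Drywall = 34+4 = 38
Expected project duration μ = 38 weeks. Critical path: Excavation → Foundation → Roofing → HVAC install → Drywall.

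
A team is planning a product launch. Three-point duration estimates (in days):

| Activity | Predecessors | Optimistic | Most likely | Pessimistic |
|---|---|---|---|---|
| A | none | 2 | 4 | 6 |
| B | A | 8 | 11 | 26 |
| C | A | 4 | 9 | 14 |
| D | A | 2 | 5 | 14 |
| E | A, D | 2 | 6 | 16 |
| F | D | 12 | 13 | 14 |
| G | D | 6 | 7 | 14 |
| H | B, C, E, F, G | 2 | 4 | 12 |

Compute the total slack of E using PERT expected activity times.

6 days

te_A = (2 + 4·4 + 6)/6 = 24/6 = 4
te_B = (8 + 4·11 + 26)/6 = 78/6 = 13
te_C = (4 + 4·9 + 14)/6 = 54/6 = 9
te_D = (2 + 4·5 + 14)/6 = 36/6 = 6
te_E = (2 + 4·6 + 16)/6 = 42/6 = 7
te_F = (12 + 4·13 + 14)/6 = 78/6 = 13
te_G = (6 + 4·7 + 14)/6 = 48/6 = 8
te_H = (2 + 4·4 + 12)/6 = 30/6 = 5

Forward pass:
ES_A = 0; EF_A = 4
ES_B = 4; EF_B = 4+13 = 17
ES_C = 4; EF_C = 4+9 = 13
ES_D = 4; EF_D = 4+6 = 10
ES_E = max(EF_A=4, EF_D=10) = 10; EF_E = 10+7 = 17
ES_F = 10; EF_F = 10+13 = 23
ES_G = 10; EF_G = 10+8 = 18
ES_H = max(EF_B=17, EF_C=13, EF_E=17, EF_F=23, EF_G=18) = 23; EF_H = 23+5 = 28
Expected project duration μ = 28 days. Critical path: A → D → F → H.

Backward pass:
LF_H = 28; LS_H = 28−5 = 23
LF_G = LS_H = 23; LS_G = 23−8 = 15
LF_F = LS_H = 23; LS_F = 23−13 = 10
LF_E = LS_H = 23; LS_E = 23−7 = 16
LF_D = min(LS_E=16, LS_F=10, LS_G=15) = 10; LS_D = 10−6 = 4
LF_C = LS_H = 23; LS_C = 23−9 = 14
LF_B = LS_H = 23; LS_B = 23−13 = 10
LF_A = min(LS_B=10, LS_C=14, LS_D=4, LS_E=16) = 4; LS_A = 4−4 = 0
Slack_E = LS_E − ES_E = 16 − 10 = 6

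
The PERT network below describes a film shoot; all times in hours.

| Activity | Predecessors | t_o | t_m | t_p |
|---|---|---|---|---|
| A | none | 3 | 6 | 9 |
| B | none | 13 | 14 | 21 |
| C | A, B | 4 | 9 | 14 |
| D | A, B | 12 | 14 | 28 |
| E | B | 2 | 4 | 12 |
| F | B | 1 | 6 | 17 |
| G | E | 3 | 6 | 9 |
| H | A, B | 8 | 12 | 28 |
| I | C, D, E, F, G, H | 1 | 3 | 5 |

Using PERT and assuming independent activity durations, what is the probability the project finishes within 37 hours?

0.837

te_A = (3 + 4·6 + 9)/6 = 36/6 = 6; σ²_A = ((9−3)/6)² = 1.000
te_B = (13 + 4·14 + 21)/6 = 90/6 = 15; σ²_B = ((21−13)/6)² = 1.778
te_C = (4 + 4·9 + 14)/6 = 54/6 = 9; σ²_C = ((14−4)/6)² = 2.778
te_D = (12 + 4·14 + 28)/6 = 96/6 = 16; σ²_D = ((28−12)/6)² = 7.111
te_E = (2 + 4·4 + 12)/6 = 30/6 = 5; σ²_E = ((12−2)/6)² = 2.778
te_F = (1 + 4·6 + 17)/6 = 42/6 = 7; σ²_F = ((17−1)/6)² = 7.111
te_G = (3 + 4·6 + 9)/6 = 36/6 = 6; σ²_G = ((9−3)/6)² = 1.000
te_H = (8 + 4·12 + 28)/6 = 84/6 = 14; σ²_H = ((28−8)/6)² = 11.111
te_I = (1 + 4·3 + 5)/6 = 18/6 = 3; σ²_I = ((5−1)/6)² = 0.444

Forward pass:
ES_A = 0; EF_A = 6
ES_B = 0; EF_B = 15
ES_C = max(EF_A=6, EF_B=15) = 15; EF_C = 15+9 = 24
ES_D = max(EF_A=6, EF_B=15) = 15; EF_D = 15+16 = 31
ES_E = 15; EF_E = 15+5 = 20
ES_F = 15; EF_F = 15+7 = 22
ES_G = 20; EF_G = 20+6 = 26
ES_H = max(EF_A=6, EF_B=15) = 15; EF_H = 15+14 = 29
ES_I = max(EF_C=24, EF_D=31, EF_E=20, EF_F=22, EF_G=26, EF_H=29) = 31; EF_I = 31+3 = 34
Expected project duration μ = 34 hours. Critical path: B → D → I.

Variance along critical path = 1.778 + 7.111 + 0.444 = 9.333; σ = √9.333 = 3.055 hours.
Z = (37 − 34) / 3.055 = 0.982
P(T ≤ 37) = Φ(0.982) ≈ 0.837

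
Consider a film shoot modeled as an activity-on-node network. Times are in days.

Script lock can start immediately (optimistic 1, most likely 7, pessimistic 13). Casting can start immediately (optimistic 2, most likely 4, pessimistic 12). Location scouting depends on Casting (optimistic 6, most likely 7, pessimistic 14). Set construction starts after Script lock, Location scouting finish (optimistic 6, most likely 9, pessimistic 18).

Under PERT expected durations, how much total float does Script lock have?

6 days

te_Script lock = (1 + 4·7 + 13)/6 = 42/6 = 7
te_Casting = (2 + 4·4 + 12)/6 = 30/6 = 5
te_Location scouting = (6 + 4·7 + 14)/6 = 48/6 = 8
te_Set construction = (6 + 4·9 + 18)/6 = 60/6 = 10

Forward pass:
ES_Script lock = 0; EF_Script lock = 7
ES_Casting = 0; EF_Casting = 5
ES_Location scouting = 5; EF_Location scouting = 5+8 = 13
ES_Set construction = max(EF_Script lock=7, EF_Location scouting=13) = 13; EF_Set construction = 13+10 = 23
Expected project duration μ = 23 days. Critical path: Casting → Location scouting → Set construction.

Backward pass:
LF_Set construction = 23; LS_Set construction = 23−10 = 13
LF_Location scouting = LS_Set construction = 13; LS_Location scouting = 13−8 = 5
LF_Casting = LS_Location scouting = 5; LS_Casting = 5−5 = 0
LF_Script lock = LS_Set construction = 13; LS_Script lock = 13−7 = 6
Slack_Script lock = LS_Script lock − ES_Script lock = 6 − 0 = 6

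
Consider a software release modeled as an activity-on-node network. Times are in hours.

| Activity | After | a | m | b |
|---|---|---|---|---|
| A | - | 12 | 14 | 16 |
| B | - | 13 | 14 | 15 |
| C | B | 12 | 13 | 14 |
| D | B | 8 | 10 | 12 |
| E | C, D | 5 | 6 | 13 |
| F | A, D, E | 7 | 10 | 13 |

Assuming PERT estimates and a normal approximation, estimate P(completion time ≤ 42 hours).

te_A = (12 + 4·14 + 16)/6 = 84/6 = 14; σ²_A = ((16−12)/6)² = 0.444
te_B = (13 + 4·14 + 15)/6 = 84/6 = 14; σ²_B = ((15−13)/6)² = 0.111
te_C = (12 + 4·13 + 14)/6 = 78/6 = 13; σ²_C = ((14−12)/6)² = 0.111
te_D = (8 + 4·10 + 12)/6 = 60/6 = 10; σ²_D = ((12−8)/6)² = 0.444
te_E = (5 + 4·6 + 13)/6 = 42/6 = 7; σ²_E = ((13−5)/6)² = 1.778
te_F = (7 + 4·10 + 13)/6 = 60/6 = 10; σ²_F = ((13−7)/6)² = 1.000

Forward pass:
ES_A = 0; EF_A = 14
ES_B = 0; EF_B = 14
ES_C = 14; EF_C = 14+13 = 27
ES_D = 14; EF_D = 14+10 = 24
ES_E = max(EF_C=27, EF_D=24) = 27; EF_E = 27+7 = 34
ES_F = max(EF_A=14, EF_D=24, EF_E=34) = 34; EF_F = 34+10 = 44
Expected project duration μ = 44 hours. Critical path: B → C → E → F.

Variance along critical path = 0.111 + 0.111 + 1.778 + 1.000 = 3.000; σ = √3.000 = 1.732 hours.
Z = (42 − 44) / 1.732 = -1.155
P(T ≤ 42) = Φ(-1.155) ≈ 0.124

0.124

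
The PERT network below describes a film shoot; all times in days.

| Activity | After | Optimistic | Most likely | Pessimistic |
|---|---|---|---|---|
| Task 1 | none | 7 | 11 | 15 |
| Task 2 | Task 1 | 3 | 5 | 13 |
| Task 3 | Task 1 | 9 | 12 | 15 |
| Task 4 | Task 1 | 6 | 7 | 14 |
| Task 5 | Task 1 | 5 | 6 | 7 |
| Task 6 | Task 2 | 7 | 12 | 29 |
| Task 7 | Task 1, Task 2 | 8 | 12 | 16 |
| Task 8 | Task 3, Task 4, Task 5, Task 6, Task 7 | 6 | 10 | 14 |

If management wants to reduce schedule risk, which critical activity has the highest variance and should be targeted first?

Task 6

te_Task 1 = (7 + 4·11 + 15)/6 = 66/6 = 11; σ²_Task 1 = ((15−7)/6)² = 1.778
te_Task 2 = (3 + 4·5 + 13)/6 = 36/6 = 6; σ²_Task 2 = ((13−3)/6)² = 2.778
te_Task 3 = (9 + 4·12 + 15)/6 = 72/6 = 12; σ²_Task 3 = ((15−9)/6)² = 1.000
te_Task 4 = (6 + 4·7 + 14)/6 = 48/6 = 8; σ²_Task 4 = ((14−6)/6)² = 1.778
te_Task 5 = (5 + 4·6 + 7)/6 = 36/6 = 6; σ²_Task 5 = ((7−5)/6)² = 0.111
te_Task 6 = (7 + 4·12 + 29)/6 = 84/6 = 14; σ²_Task 6 = ((29−7)/6)² = 13.444
te_Task 7 = (8 + 4·12 + 16)/6 = 72/6 = 12; σ²_Task 7 = ((16−8)/6)² = 1.778
te_Task 8 = (6 + 4·10 + 14)/6 = 60/6 = 10; σ²_Task 8 = ((14−6)/6)² = 1.778

Forward pass:
ES_Task 1 = 0; EF_Task 1 = 11
ES_Task 2 = 11; EF_Task 2 = 11+6 = 17
ES_Task 3 = 11; EF_Task 3 = 11+12 = 23
ES_Task 4 = 11; EF_Task 4 = 11+8 = 19
ES_Task 5 = 11; EF_Task 5 = 11+6 = 17
ES_Task 6 = 17; EF_Task 6 = 17+14 = 31
ES_Task 7 = max(EF_Task 1=11, EF_Task 2=17) = 17; EF_Task 7 = 17+12 = 29
ES_Task 8 = max(EF_Task 3=23, EF_Task 4=19, EF_Task 5=17, EF_Task 6=31, EF_Task 7=29) = 31; EF_Task 8 = 31+10 = 41
Expected project duration μ = 41 days. Critical path: Task 1 → Task 2 → Task 6 → Task 8.

Variances on critical path: σ²_Task 1=1.778, σ²_Task 2=2.778, σ²_Task 6=13.444, σ²_Task 8=1.778.
Largest is σ²_Task 6 = 13.444.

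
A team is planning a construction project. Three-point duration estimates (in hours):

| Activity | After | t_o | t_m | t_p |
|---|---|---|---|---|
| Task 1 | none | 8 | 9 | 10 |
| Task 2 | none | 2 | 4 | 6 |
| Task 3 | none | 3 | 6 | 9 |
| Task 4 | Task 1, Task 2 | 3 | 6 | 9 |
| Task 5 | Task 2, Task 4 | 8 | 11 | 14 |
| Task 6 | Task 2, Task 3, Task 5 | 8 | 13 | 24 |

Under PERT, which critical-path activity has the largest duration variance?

te_Task 1 = (8 + 4·9 + 10)/6 = 54/6 = 9; σ²_Task 1 = ((10−8)/6)² = 0.111
te_Task 2 = (2 + 4·4 + 6)/6 = 24/6 = 4; σ²_Task 2 = ((6−2)/6)² = 0.444
te_Task 3 = (3 + 4·6 + 9)/6 = 36/6 = 6; σ²_Task 3 = ((9−3)/6)² = 1.000
te_Task 4 = (3 + 4·6 + 9)/6 = 36/6 = 6; σ²_Task 4 = ((9−3)/6)² = 1.000
te_Task 5 = (8 + 4·11 + 14)/6 = 66/6 = 11; σ²_Task 5 = ((14−8)/6)² = 1.000
te_Task 6 = (8 + 4·13 + 24)/6 = 84/6 = 14; σ²_Task 6 = ((24−8)/6)² = 7.111

Forward pass:
ES_Task 1 = 0; EF_Task 1 = 9
ES_Task 2 = 0; EF_Task 2 = 4
ES_Task 3 = 0; EF_Task 3 = 6
ES_Task 4 = max(EF_Task 1=9, EF_Task 2=4) = 9; EF_Task 4 = 9+6 = 15
ES_Task 5 = max(EF_Task 2=4, EF_Task 4=15) = 15; EF_Task 5 = 15+11 = 26
ES_Task 6 = max(EF_Task 2=4, EF_Task 3=6, EF_Task 5=26) = 26; EF_Task 6 = 26+14 = 40
Expected project duration μ = 40 hours. Critical path: Task 1 → Task 4 → Task 5 → Task 6.

Variances on critical path: σ²_Task 1=0.111, σ²_Task 4=1.000, σ²_Task 5=1.000, σ²_Task 6=7.111.
Largest is σ²_Task 6 = 7.111.

Task 6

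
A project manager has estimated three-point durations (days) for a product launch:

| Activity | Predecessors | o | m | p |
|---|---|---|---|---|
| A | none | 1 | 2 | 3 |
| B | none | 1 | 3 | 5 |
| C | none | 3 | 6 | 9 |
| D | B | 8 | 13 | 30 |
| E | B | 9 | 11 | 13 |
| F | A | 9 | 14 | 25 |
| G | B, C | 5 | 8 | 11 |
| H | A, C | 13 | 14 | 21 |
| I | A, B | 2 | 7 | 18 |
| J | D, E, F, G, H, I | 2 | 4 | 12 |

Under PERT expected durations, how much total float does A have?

4 days

te_A = (1 + 4·2 + 3)/6 = 12/6 = 2
te_B = (1 + 4·3 + 5)/6 = 18/6 = 3
te_C = (3 + 4·6 + 9)/6 = 36/6 = 6
te_D = (8 + 4·13 + 30)/6 = 90/6 = 15
te_E = (9 + 4·11 + 13)/6 = 66/6 = 11
te_F = (9 + 4·14 + 25)/6 = 90/6 = 15
te_G = (5 + 4·8 + 11)/6 = 48/6 = 8
te_H = (13 + 4·14 + 21)/6 = 90/6 = 15
te_I = (2 + 4·7 + 18)/6 = 48/6 = 8
te_J = (2 + 4·4 + 12)/6 = 30/6 = 5

Forward pass:
ES_A = 0; EF_A = 2
ES_B = 0; EF_B = 3
ES_C = 0; EF_C = 6
ES_D = 3; EF_D = 3+15 = 18
ES_E = 3; EF_E = 3+11 = 14
ES_F = 2; EF_F = 2+15 = 17
ES_G = max(EF_B=3, EF_C=6) = 6; EF_G = 6+8 = 14
ES_H = max(EF_A=2, EF_C=6) = 6; EF_H = 6+15 = 21
ES_I = max(EF_A=2, EF_B=3) = 3; EF_I = 3+8 = 11
ES_J = max(EF_D=18, EF_E=14, EF_F=17, EF_G=14, EF_H=21, EF_I=11) = 21; EF_J = 21+5 = 26
Expected project duration μ = 26 days. Critical path: C → H → J.

Backward pass:
LF_J = 26; LS_J = 26−5 = 21
LF_I = LS_J = 21; LS_I = 21−8 = 13
LF_H = LS_J = 21; LS_H = 21−15 = 6
LF_G = LS_J = 21; LS_G = 21−8 = 13
LF_F = LS_J = 21; LS_F = 21−15 = 6
LF_E = LS_J = 21; LS_E = 21−11 = 10
LF_D = LS_J = 21; LS_D = 21−15 = 6
LF_C = min(LS_G=13, LS_H=6) = 6; LS_C = 6−6 = 0
LF_B = min(LS_D=6, LS_E=10, LS_G=13, LS_I=13) = 6; LS_B = 6−3 = 3
LF_A = min(LS_F=6, LS_H=6, LS_I=13) = 6; LS_A = 6−2 = 4
Slack_A = LS_A − ES_A = 4 − 0 = 4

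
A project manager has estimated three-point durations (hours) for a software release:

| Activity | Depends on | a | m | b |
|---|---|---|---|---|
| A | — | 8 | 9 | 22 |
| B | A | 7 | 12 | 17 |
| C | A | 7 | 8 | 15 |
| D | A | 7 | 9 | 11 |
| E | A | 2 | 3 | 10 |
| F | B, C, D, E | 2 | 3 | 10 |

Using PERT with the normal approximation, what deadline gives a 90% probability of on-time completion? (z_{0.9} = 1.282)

31.1 hours

te_A = (8 + 4·9 + 22)/6 = 66/6 = 11; σ²_A = ((22−8)/6)² = 5.444
te_B = (7 + 4·12 + 17)/6 = 72/6 = 12; σ²_B = ((17−7)/6)² = 2.778
te_C = (7 + 4·8 + 15)/6 = 54/6 = 9; σ²_C = ((15−7)/6)² = 1.778
te_D = (7 + 4·9 + 11)/6 = 54/6 = 9; σ²_D = ((11−7)/6)² = 0.444
te_E = (2 + 4·3 + 10)/6 = 24/6 = 4; σ²_E = ((10−2)/6)² = 1.778
te_F = (2 + 4·3 + 10)/6 = 24/6 = 4; σ²_F = ((10−2)/6)² = 1.778

Forward pass:
ES_A = 0; EF_A = 11
ES_B = 11; EF_B = 11+12 = 23
ES_C = 11; EF_C = 11+9 = 20
ES_D = 11; EF_D = 11+9 = 20
ES_E = 11; EF_E = 11+4 = 15
ES_F = max(EF_B=23, EF_C=20, EF_D=20, EF_E=15) = 23; EF_F = 23+4 = 27
Expected project duration μ = 27 hours. Critical path: A → B → F.

Variance along critical path = 5.444 + 2.778 + 1.778 = 10.000; σ = 3.162 hours.
D = μ + z·σ = 27 + 1.282·3.162 = 31.1 hours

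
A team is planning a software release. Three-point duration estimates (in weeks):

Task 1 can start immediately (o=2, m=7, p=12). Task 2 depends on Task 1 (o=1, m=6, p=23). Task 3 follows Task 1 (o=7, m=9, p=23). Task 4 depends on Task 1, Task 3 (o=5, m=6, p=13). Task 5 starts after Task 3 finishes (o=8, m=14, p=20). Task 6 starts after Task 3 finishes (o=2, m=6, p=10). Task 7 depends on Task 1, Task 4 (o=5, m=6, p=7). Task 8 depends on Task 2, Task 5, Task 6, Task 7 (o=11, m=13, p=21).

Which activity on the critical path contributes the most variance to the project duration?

te_Task 1 = (2 + 4·7 + 12)/6 = 42/6 = 7; σ²_Task 1 = ((12−2)/6)² = 2.778
te_Task 2 = (1 + 4·6 + 23)/6 = 48/6 = 8; σ²_Task 2 = ((23−1)/6)² = 13.444
te_Task 3 = (7 + 4·9 + 23)/6 = 66/6 = 11; σ²_Task 3 = ((23−7)/6)² = 7.111
te_Task 4 = (5 + 4·6 + 13)/6 = 42/6 = 7; σ²_Task 4 = ((13−5)/6)² = 1.778
te_Task 5 = (8 + 4·14 + 20)/6 = 84/6 = 14; σ²_Task 5 = ((20−8)/6)² = 4.000
te_Task 6 = (2 + 4·6 + 10)/6 = 36/6 = 6; σ²_Task 6 = ((10−2)/6)² = 1.778
te_Task 7 = (5 + 4·6 + 7)/6 = 36/6 = 6; σ²_Task 7 = ((7−5)/6)² = 0.111
te_Task 8 = (11 + 4·13 + 21)/6 = 84/6 = 14; σ²_Task 8 = ((21−11)/6)² = 2.778

Forward pass:
ES_Task 1 = 0; EF_Task 1 = 7
ES_Task 2 = 7; EF_Task 2 = 7+8 = 15
ES_Task 3 = 7; EF_Task 3 = 7+11 = 18
ES_Task 4 = max(EF_Task 1=7, EF_Task 3=18) = 18; EF_Task 4 = 18+7 = 25
ES_Task 5 = 18; EF_Task 5 = 18+14 = 32
ES_Task 6 = 18; EF_Task 6 = 18+6 = 24
ES_Task 7 = max(EF_Task 1=7, EF_Task 4=25) = 25; EF_Task 7 = 25+6 = 31
ES_Task 8 = max(EF_Task 2=15, EF_Task 5=32, EF_Task 6=24, EF_Task 7=31) = 32; EF_Task 8 = 32+14 = 46
Expected project duration μ = 46 weeks. Critical path: Task 1 → Task 3 → Task 5 → Task 8.

Variances on critical path: σ²_Task 1=2.778, σ²_Task 3=7.111, σ²_Task 5=4.000, σ²_Task 8=2.778.
Largest is σ²_Task 3 = 7.111.

Task 3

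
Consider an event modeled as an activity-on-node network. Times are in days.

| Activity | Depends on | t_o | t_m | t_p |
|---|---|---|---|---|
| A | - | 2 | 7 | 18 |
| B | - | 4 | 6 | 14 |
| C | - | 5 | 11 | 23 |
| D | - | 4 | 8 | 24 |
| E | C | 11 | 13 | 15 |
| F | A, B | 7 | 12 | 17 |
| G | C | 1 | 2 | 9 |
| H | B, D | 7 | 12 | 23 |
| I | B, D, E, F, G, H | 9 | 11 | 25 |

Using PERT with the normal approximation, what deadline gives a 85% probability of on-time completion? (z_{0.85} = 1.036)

te_A = (2 + 4·7 + 18)/6 = 48/6 = 8; σ²_A = ((18−2)/6)² = 7.111
te_B = (4 + 4·6 + 14)/6 = 42/6 = 7; σ²_B = ((14−4)/6)² = 2.778
te_C = (5 + 4·11 + 23)/6 = 72/6 = 12; σ²_C = ((23−5)/6)² = 9.000
te_D = (4 + 4·8 + 24)/6 = 60/6 = 10; σ²_D = ((24−4)/6)² = 11.111
te_E = (11 + 4·13 + 15)/6 = 78/6 = 13; σ²_E = ((15−11)/6)² = 0.444
te_F = (7 + 4·12 + 17)/6 = 72/6 = 12; σ²_F = ((17−7)/6)² = 2.778
te_G = (1 + 4·2 + 9)/6 = 18/6 = 3; σ²_G = ((9−1)/6)² = 1.778
te_H = (7 + 4·12 + 23)/6 = 78/6 = 13; σ²_H = ((23−7)/6)² = 7.111
te_I = (9 + 4·11 + 25)/6 = 78/6 = 13; σ²_I = ((25−9)/6)² = 7.111

Forward pass:
ES_A = 0; EF_A = 8
ES_B = 0; EF_B = 7
ES_C = 0; EF_C = 12
ES_D = 0; EF_D = 10
ES_E = 12; EF_E = 12+13 = 25
ES_F = max(EF_A=8, EF_B=7) = 8; EF_F = 8+12 = 20
ES_G = 12; EF_G = 12+3 = 15
ES_H = max(EF_B=7, EF_D=10) = 10; EF_H = 10+13 = 23
ES_I = max(EF_B=7, EF_D=10, EF_E=25, EF_F=20, EF_G=15, EF_H=23) = 25; EF_I = 25+13 = 38
Expected project duration μ = 38 days. Critical path: C → E → I.

Variance along critical path = 9.000 + 0.444 + 7.111 = 16.556; σ = 4.069 days.
D = μ + z·σ = 38 + 1.036·4.069 = 42.2 days

42.2 days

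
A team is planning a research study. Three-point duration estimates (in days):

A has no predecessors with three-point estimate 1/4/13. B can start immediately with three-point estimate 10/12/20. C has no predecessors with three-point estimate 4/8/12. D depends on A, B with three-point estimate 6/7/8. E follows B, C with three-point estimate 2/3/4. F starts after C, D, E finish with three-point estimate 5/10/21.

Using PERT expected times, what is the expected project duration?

31 days

te_A = (1 + 4·4 + 13)/6 = 30/6 = 5
te_B = (10 + 4·12 + 20)/6 = 78/6 = 13
te_C = (4 + 4·8 + 12)/6 = 48/6 = 8
te_D = (6 + 4·7 + 8)/6 = 42/6 = 7
te_E = (2 + 4·3 + 4)/6 = 18/6 = 3
te_F = (5 + 4·10 + 21)/6 = 66/6 = 11

Forward pass:
ES_A = 0; EF_A = 5
ES_B = 0; EF_B = 13
ES_C = 0; EF_C = 8
ES_D = max(EF_A=5, EF_B=13) = 13; EF_D = 13+7 = 20
ES_E = max(EF_B=13, EF_C=8) = 13; EF_E = 13+3 = 16
ES_F = max(EF_C=8, EF_D=20, EF_E=16) = 20; EF_F = 20+11 = 31
Expected project duration μ = 31 days. Critical path: B → D → F.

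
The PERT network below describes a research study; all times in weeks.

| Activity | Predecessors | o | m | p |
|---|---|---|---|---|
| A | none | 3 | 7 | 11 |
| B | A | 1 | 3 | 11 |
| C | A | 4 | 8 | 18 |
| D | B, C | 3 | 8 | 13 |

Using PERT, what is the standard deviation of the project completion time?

3.16 weeks

te_A = (3 + 4·7 + 11)/6 = 42/6 = 7; σ²_A = ((11−3)/6)² = 1.778
te_B = (1 + 4·3 + 11)/6 = 24/6 = 4; σ²_B = ((11−1)/6)² = 2.778
te_C = (4 + 4·8 + 18)/6 = 54/6 = 9; σ²_C = ((18−4)/6)² = 5.444
te_D = (3 + 4·8 + 13)/6 = 48/6 = 8; σ²_D = ((13−3)/6)² = 2.778

Forward pass:
ES_A = 0; EF_A = 7
ES_B = 7; EF_B = 7+4 = 11
ES_C = 7; EF_C = 7+9 = 16
ES_D = max(EF_B=11, EF_C=16) = 16; EF_D = 16+8 = 24
Expected project duration μ = 24 weeks. Critical path: A → C → D.

Variance along critical path = 1.778 + 5.444 + 2.778 = 10.000
σ = √10.000 = 3.162 weeks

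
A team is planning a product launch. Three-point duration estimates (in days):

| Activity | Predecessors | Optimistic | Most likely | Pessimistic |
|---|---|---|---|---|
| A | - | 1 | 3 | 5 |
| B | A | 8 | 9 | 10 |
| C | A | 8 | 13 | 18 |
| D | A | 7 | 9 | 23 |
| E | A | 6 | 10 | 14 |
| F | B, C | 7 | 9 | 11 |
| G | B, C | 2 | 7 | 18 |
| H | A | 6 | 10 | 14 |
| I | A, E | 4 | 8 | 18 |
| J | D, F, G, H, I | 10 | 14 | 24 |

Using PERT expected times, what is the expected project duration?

40 days

te_A = (1 + 4·3 + 5)/6 = 18/6 = 3
te_B = (8 + 4·9 + 10)/6 = 54/6 = 9
te_C = (8 + 4·13 + 18)/6 = 78/6 = 13
te_D = (7 + 4·9 + 23)/6 = 66/6 = 11
te_E = (6 + 4·10 + 14)/6 = 60/6 = 10
te_F = (7 + 4·9 + 11)/6 = 54/6 = 9
te_G = (2 + 4·7 + 18)/6 = 48/6 = 8
te_H = (6 + 4·10 + 14)/6 = 60/6 = 10
te_I = (4 + 4·8 + 18)/6 = 54/6 = 9
te_J = (10 + 4·14 + 24)/6 = 90/6 = 15

Forward pass:
ES_A = 0; EF_A = 3
ES_B = 3; EF_B = 3+9 = 12
ES_C = 3; EF_C = 3+13 = 16
ES_D = 3; EF_D = 3+11 = 14
ES_E = 3; EF_E = 3+10 = 13
ES_F = max(EF_B=12, EF_C=16) = 16; EF_F = 16+9 = 25
ES_G = max(EF_B=12, EF_C=16) = 16; EF_G = 16+8 = 24
ES_H = 3; EF_H = 3+10 = 13
ES_I = max(EF_A=3, EF_E=13) = 13; EF_I = 13+9 = 22
ES_J = max(EF_D=14, EF_F=25, EF_G=24, EF_H=13, EF_I=22) = 25; EF_J = 25+15 = 40
Expected project duration μ = 40 days. Critical path: A → C → F → J.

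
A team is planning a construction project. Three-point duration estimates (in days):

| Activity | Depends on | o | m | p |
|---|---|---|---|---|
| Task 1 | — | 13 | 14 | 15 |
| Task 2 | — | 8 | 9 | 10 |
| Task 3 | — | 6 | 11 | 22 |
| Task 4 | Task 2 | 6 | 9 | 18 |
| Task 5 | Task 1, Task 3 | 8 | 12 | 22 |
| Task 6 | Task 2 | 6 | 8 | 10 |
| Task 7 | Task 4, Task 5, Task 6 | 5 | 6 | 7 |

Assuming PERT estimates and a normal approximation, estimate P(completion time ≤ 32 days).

te_Task 1 = (13 + 4·14 + 15)/6 = 84/6 = 14; σ²_Task 1 = ((15−13)/6)² = 0.111
te_Task 2 = (8 + 4·9 + 10)/6 = 54/6 = 9; σ²_Task 2 = ((10−8)/6)² = 0.111
te_Task 3 = (6 + 4·11 + 22)/6 = 72/6 = 12; σ²_Task 3 = ((22−6)/6)² = 7.111
te_Task 4 = (6 + 4·9 + 18)/6 = 60/6 = 10; σ²_Task 4 = ((18−6)/6)² = 4.000
te_Task 5 = (8 + 4·12 + 22)/6 = 78/6 = 13; σ²_Task 5 = ((22−8)/6)² = 5.444
te_Task 6 = (6 + 4·8 + 10)/6 = 48/6 = 8; σ²_Task 6 = ((10−6)/6)² = 0.444
te_Task 7 = (5 + 4·6 + 7)/6 = 36/6 = 6; σ²_Task 7 = ((7−5)/6)² = 0.111

Forward pass:
ES_Task 1 = 0; EF_Task 1 = 14
ES_Task 2 = 0; EF_Task 2 = 9
ES_Task 3 = 0; EF_Task 3 = 12
ES_Task 4 = 9; EF_Task 4 = 9+10 = 19
ES_Task 5 = max(EF_Task 1=14, EF_Task 3=12) = 14; EF_Task 5 = 14+13 = 27
ES_Task 6 = 9; EF_Task 6 = 9+8 = 17
ES_Task 7 = max(EF_Task 4=19, EF_Task 5=27, EF_Task 6=17) = 27; EF_Task 7 = 27+6 = 33
Expected project duration μ = 33 days. Critical path: Task 1 → Task 5 → Task 7.

Variance along critical path = 0.111 + 5.444 + 0.111 = 5.667; σ = √5.667 = 2.380 days.
Z = (32 − 33) / 2.380 = -0.420
P(T ≤ 32) = Φ(-0.420) ≈ 0.337

0.337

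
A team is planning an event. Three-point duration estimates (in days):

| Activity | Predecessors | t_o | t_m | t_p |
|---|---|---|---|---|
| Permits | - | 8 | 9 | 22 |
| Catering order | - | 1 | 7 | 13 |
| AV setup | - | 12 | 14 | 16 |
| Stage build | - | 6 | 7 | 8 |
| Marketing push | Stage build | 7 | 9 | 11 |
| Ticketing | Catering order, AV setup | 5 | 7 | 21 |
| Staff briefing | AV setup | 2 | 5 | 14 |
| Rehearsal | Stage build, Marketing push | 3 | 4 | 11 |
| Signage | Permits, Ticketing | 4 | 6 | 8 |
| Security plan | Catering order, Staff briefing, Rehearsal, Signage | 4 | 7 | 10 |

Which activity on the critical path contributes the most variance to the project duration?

te_Permits = (8 + 4·9 + 22)/6 = 66/6 = 11; σ²_Permits = ((22−8)/6)² = 5.444
te_Catering order = (1 + 4·7 + 13)/6 = 42/6 = 7; σ²_Catering order = ((13−1)/6)² = 4.000
te_AV setup = (12 + 4·14 + 16)/6 = 84/6 = 14; σ²_AV setup = ((16−12)/6)² = 0.444
te_Stage build = (6 + 4·7 + 8)/6 = 42/6 = 7; σ²_Stage build = ((8−6)/6)² = 0.111
te_Marketing push = (7 + 4·9 + 11)/6 = 54/6 = 9; σ²_Marketing push = ((11−7)/6)² = 0.444
te_Ticketing = (5 + 4·7 + 21)/6 = 54/6 = 9; σ²_Ticketing = ((21−5)/6)² = 7.111
te_Staff briefing = (2 + 4·5 + 14)/6 = 36/6 = 6; σ²_Staff briefing = ((14−2)/6)² = 4.000
te_Rehearsal = (3 + 4·4 + 11)/6 = 30/6 = 5; σ²_Rehearsal = ((11−3)/6)² = 1.778
te_Signage = (4 + 4·6 + 8)/6 = 36/6 = 6; σ²_Signage = ((8−4)/6)² = 0.444
te_Security plan = (4 + 4·7 + 10)/6 = 42/6 = 7; σ²_Security plan = ((10−4)/6)² = 1.000

Forward pass:
ES_Permits = 0; EF_Permits = 11
ES_Catering order = 0; EF_Catering order = 7
ES_AV setup = 0; EF_AV setup = 14
ES_Stage build = 0; EF_Stage build = 7
ES_Marketing push = 7; EF_Marketing push = 7+9 = 16
ES_Ticketing = max(EF_Catering order=7, EF_AV setup=14) = 14; EF_Ticketing = 14+9 = 23
ES_Staff briefing = 14; EF_Staff briefing = 14+6 = 20
ES_Rehearsal = max(EF_Stage build=7, EF_Marketing push=16) = 16; EF_Rehearsal = 16+5 = 21
ES_Signage = max(EF_Permits=11, EF_Ticketing=23) = 23; EF_Signage = 23+6 = 29
ES_Security plan = max(EF_Catering order=7, EF_Staff briefing=20, EF_Rehearsal=21, EF_Signage=29) = 29; EF_Security plan = 29+7 = 36
Expected project duration μ = 36 days. Critical path: AV setup → Ticketing → Signage → Security plan.

Variances on critical path: σ²_AV setup=0.444, σ²_Ticketing=7.111, σ²_Signage=0.444, σ²_Security plan=1.000.
Largest is σ²_Ticketing = 7.111.

Ticketing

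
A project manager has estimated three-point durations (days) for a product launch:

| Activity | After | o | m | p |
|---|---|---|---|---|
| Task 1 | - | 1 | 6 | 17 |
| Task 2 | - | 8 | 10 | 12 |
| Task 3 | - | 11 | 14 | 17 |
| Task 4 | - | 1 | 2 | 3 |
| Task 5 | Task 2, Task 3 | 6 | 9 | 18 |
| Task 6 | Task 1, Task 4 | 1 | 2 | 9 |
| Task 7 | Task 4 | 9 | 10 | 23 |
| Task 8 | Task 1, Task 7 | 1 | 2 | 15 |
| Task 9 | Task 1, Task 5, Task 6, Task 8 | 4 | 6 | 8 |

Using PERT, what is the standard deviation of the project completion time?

2.33 days

te_Task 1 = (1 + 4·6 + 17)/6 = 42/6 = 7; σ²_Task 1 = ((17−1)/6)² = 7.111
te_Task 2 = (8 + 4·10 + 12)/6 = 60/6 = 10; σ²_Task 2 = ((12−8)/6)² = 0.444
te_Task 3 = (11 + 4·14 + 17)/6 = 84/6 = 14; σ²_Task 3 = ((17−11)/6)² = 1.000
te_Task 4 = (1 + 4·2 + 3)/6 = 12/6 = 2; σ²_Task 4 = ((3−1)/6)² = 0.111
te_Task 5 = (6 + 4·9 + 18)/6 = 60/6 = 10; σ²_Task 5 = ((18−6)/6)² = 4.000
te_Task 6 = (1 + 4·2 + 9)/6 = 18/6 = 3; σ²_Task 6 = ((9−1)/6)² = 1.778
te_Task 7 = (9 + 4·10 + 23)/6 = 72/6 = 12; σ²_Task 7 = ((23−9)/6)² = 5.444
te_Task 8 = (1 + 4·2 + 15)/6 = 24/6 = 4; σ²_Task 8 = ((15−1)/6)² = 5.444
te_Task 9 = (4 + 4·6 + 8)/6 = 36/6 = 6; σ²_Task 9 = ((8−4)/6)² = 0.444

Forward pass:
ES_Task 1 = 0; EF_Task 1 = 7
ES_Task 2 = 0; EF_Task 2 = 10
ES_Task 3 = 0; EF_Task 3 = 14
ES_Task 4 = 0; EF_Task 4 = 2
ES_Task 5 = max(EF_Task 2=10, EF_Task 3=14) = 14; EF_Task 5 = 14+10 = 24
ES_Task 6 = max(EF_Task 1=7, EF_Task 4=2) = 7; EF_Task 6 = 7+3 = 10
ES_Task 7 = 2; EF_Task 7 = 2+12 = 14
ES_Task 8 = max(EF_Task 1=7, EF_Task 7=14) = 14; EF_Task 8 = 14+4 = 18
ES_Task 9 = max(EF_Task 1=7, EF_Task 5=24, EF_Task 6=10, EF_Task 8=18) = 24; EF_Task 9 = 24+6 = 30
Expected project duration μ = 30 days. Critical path: Task 3 → Task 5 → Task 9.

Variance along critical path = 1.000 + 4.000 + 0.444 = 5.444
σ = √5.444 = 2.333 days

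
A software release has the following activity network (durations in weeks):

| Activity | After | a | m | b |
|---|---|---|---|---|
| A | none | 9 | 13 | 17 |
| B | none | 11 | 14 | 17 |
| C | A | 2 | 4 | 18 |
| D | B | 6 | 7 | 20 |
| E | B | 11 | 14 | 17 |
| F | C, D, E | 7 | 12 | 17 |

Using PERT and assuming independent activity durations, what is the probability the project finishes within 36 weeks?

0.034

te_A = (9 + 4·13 + 17)/6 = 78/6 = 13; σ²_A = ((17−9)/6)² = 1.778
te_B = (11 + 4·14 + 17)/6 = 84/6 = 14; σ²_B = ((17−11)/6)² = 1.000
te_C = (2 + 4·4 + 18)/6 = 36/6 = 6; σ²_C = ((18−2)/6)² = 7.111
te_D = (6 + 4·7 + 20)/6 = 54/6 = 9; σ²_D = ((20−6)/6)² = 5.444
te_E = (11 + 4·14 + 17)/6 = 84/6 = 14; σ²_E = ((17−11)/6)² = 1.000
te_F = (7 + 4·12 + 17)/6 = 72/6 = 12; σ²_F = ((17−7)/6)² = 2.778

Forward pass:
ES_A = 0; EF_A = 13
ES_B = 0; EF_B = 14
ES_C = 13; EF_C = 13+6 = 19
ES_D = 14; EF_D = 14+9 = 23
ES_E = 14; EF_E = 14+14 = 28
ES_F = max(EF_C=19, EF_D=23, EF_E=28) = 28; EF_F = 28+12 = 40
Expected project duration μ = 40 weeks. Critical path: B → E → F.

Variance along critical path = 1.000 + 1.000 + 2.778 = 4.778; σ = √4.778 = 2.186 weeks.
Z = (36 − 40) / 2.186 = -1.830
P(T ≤ 36) = Φ(-1.830) ≈ 0.034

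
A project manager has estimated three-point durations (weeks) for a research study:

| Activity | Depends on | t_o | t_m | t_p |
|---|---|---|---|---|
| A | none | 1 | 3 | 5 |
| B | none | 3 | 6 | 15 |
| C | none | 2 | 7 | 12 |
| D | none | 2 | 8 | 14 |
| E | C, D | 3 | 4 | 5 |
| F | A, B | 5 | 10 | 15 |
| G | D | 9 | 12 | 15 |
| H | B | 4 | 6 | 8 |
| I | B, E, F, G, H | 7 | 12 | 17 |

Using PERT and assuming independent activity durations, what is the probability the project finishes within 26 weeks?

0.016

te_A = (1 + 4·3 + 5)/6 = 18/6 = 3; σ²_A = ((5−1)/6)² = 0.444
te_B = (3 + 4·6 + 15)/6 = 42/6 = 7; σ²_B = ((15−3)/6)² = 4.000
te_C = (2 + 4·7 + 12)/6 = 42/6 = 7; σ²_C = ((12−2)/6)² = 2.778
te_D = (2 + 4·8 + 14)/6 = 48/6 = 8; σ²_D = ((14−2)/6)² = 4.000
te_E = (3 + 4·4 + 5)/6 = 24/6 = 4; σ²_E = ((5−3)/6)² = 0.111
te_F = (5 + 4·10 + 15)/6 = 60/6 = 10; σ²_F = ((15−5)/6)² = 2.778
te_G = (9 + 4·12 + 15)/6 = 72/6 = 12; σ²_G = ((15−9)/6)² = 1.000
te_H = (4 + 4·6 + 8)/6 = 36/6 = 6; σ²_H = ((8−4)/6)² = 0.444
te_I = (7 + 4·12 + 17)/6 = 72/6 = 12; σ²_I = ((17−7)/6)² = 2.778

Forward pass:
ES_A = 0; EF_A = 3
ES_B = 0; EF_B = 7
ES_C = 0; EF_C = 7
ES_D = 0; EF_D = 8
ES_E = max(EF_C=7, EF_D=8) = 8; EF_E = 8+4 = 12
ES_F = max(EF_A=3, EF_B=7) = 7; EF_F = 7+10 = 17
ES_G = 8; EF_G = 8+12 = 20
ES_H = 7; EF_H = 7+6 = 13
ES_I = max(EF_B=7, EF_E=12, EF_F=17, EF_G=20, EF_H=13) = 20; EF_I = 20+12 = 32
Expected project duration μ = 32 weeks. Critical path: D → G → I.

Variance along critical path = 4.000 + 1.000 + 2.778 = 7.778; σ = √7.778 = 2.789 weeks.
Z = (26 − 32) / 2.789 = -2.151
P(T ≤ 26) = Φ(-2.151) ≈ 0.016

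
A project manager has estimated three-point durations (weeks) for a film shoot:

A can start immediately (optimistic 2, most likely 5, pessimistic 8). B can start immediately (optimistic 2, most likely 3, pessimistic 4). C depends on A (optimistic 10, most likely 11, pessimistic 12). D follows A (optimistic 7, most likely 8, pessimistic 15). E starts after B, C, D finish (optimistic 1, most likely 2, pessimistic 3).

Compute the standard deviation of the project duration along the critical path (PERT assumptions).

te_A = (2 + 4·5 + 8)/6 = 30/6 = 5; σ²_A = ((8−2)/6)² = 1.000
te_B = (2 + 4·3 + 4)/6 = 18/6 = 3; σ²_B = ((4−2)/6)² = 0.111
te_C = (10 + 4·11 + 12)/6 = 66/6 = 11; σ²_C = ((12−10)/6)² = 0.111
te_D = (7 + 4·8 + 15)/6 = 54/6 = 9; σ²_D = ((15−7)/6)² = 1.778
te_E = (1 + 4·2 + 3)/6 = 12/6 = 2; σ²_E = ((3−1)/6)² = 0.111

Forward pass:
ES_A = 0; EF_A = 5
ES_B = 0; EF_B = 3
ES_C = 5; EF_C = 5+11 = 16
ES_D = 5; EF_D = 5+9 = 14
ES_E = max(EF_B=3, EF_C=16, EF_D=14) = 16; EF_E = 16+2 = 18
Expected project duration μ = 18 weeks. Critical path: A → C → E.

Variance along critical path = 1.000 + 0.111 + 0.111 = 1.222
σ = √1.222 = 1.106 weeks

1.11 weeks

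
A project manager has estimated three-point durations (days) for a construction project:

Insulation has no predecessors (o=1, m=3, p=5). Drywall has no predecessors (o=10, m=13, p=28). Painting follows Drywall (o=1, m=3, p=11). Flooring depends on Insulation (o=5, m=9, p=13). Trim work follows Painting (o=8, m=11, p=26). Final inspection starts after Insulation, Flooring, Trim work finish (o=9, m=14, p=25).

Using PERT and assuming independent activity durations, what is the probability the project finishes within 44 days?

0.285

te_Insulation = (1 + 4·3 + 5)/6 = 18/6 = 3; σ²_Insulation = ((5−1)/6)² = 0.444
te_Drywall = (10 + 4·13 + 28)/6 = 90/6 = 15; σ²_Drywall = ((28−10)/6)² = 9.000
te_Painting = (1 + 4·3 + 11)/6 = 24/6 = 4; σ²_Painting = ((11−1)/6)² = 2.778
te_Flooring = (5 + 4·9 + 13)/6 = 54/6 = 9; σ²_Flooring = ((13−5)/6)² = 1.778
te_Trim work = (8 + 4·11 + 26)/6 = 78/6 = 13; σ²_Trim work = ((26−8)/6)² = 9.000
te_Final inspection = (9 + 4·14 + 25)/6 = 90/6 = 15; σ²_Final inspection = ((25−9)/6)² = 7.111

Forward pass:
ES_Insulation = 0; EF_Insulation = 3
ES_Drywall = 0; EF_Drywall = 15
ES_Painting = 15; EF_Painting = 15+4 = 19
ES_Flooring = 3; EF_Flooring = 3+9 = 12
ES_Trim work = 19; EF_Trim work = 19+13 = 32
ES_Final inspection = max(EF_Insulation=3, EF_Flooring=12, EF_Trim work=32) = 32; EF_Final inspection = 32+15 = 47
Expected project duration μ = 47 days. Critical path: Drywall → Painting → Trim work → Final inspection.

Variance along critical path = 9.000 + 2.778 + 9.000 + 7.111 = 27.889; σ = √27.889 = 5.281 days.
Z = (44 − 47) / 5.281 = -0.568
P(T ≤ 44) = Φ(-0.568) ≈ 0.285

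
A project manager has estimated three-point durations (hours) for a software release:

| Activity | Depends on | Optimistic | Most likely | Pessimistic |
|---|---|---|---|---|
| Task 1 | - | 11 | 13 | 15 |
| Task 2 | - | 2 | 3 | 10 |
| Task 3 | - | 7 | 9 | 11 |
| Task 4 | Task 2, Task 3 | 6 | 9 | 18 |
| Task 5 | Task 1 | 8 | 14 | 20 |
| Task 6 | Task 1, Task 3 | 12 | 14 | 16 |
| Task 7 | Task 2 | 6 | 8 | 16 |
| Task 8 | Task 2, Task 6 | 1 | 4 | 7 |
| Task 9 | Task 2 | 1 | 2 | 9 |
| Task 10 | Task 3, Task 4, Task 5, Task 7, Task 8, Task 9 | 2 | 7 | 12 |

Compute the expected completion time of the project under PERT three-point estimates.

38 hours

te_Task 1 = (11 + 4·13 + 15)/6 = 78/6 = 13
te_Task 2 = (2 + 4·3 + 10)/6 = 24/6 = 4
te_Task 3 = (7 + 4·9 + 11)/6 = 54/6 = 9
te_Task 4 = (6 + 4·9 + 18)/6 = 60/6 = 10
te_Task 5 = (8 + 4·14 + 20)/6 = 84/6 = 14
te_Task 6 = (12 + 4·14 + 16)/6 = 84/6 = 14
te_Task 7 = (6 + 4·8 + 16)/6 = 54/6 = 9
te_Task 8 = (1 + 4·4 + 7)/6 = 24/6 = 4
te_Task 9 = (1 + 4·2 + 9)/6 = 18/6 = 3
te_Task 10 = (2 + 4·7 + 12)/6 = 42/6 = 7

Forward pass:
ES_Task 1 = 0; EF_Task 1 = 13
ES_Task 2 = 0; EF_Task 2 = 4
ES_Task 3 = 0; EF_Task 3 = 9
ES_Task 4 = max(EF_Task 2=4, EF_Task 3=9) = 9; EF_Task 4 = 9+10 = 19
ES_Task 5 = 13; EF_Task 5 = 13+14 = 27
ES_Task 6 = max(EF_Task 1=13, EF_Task 3=9) = 13; EF_Task 6 = 13+14 = 27
ES_Task 7 = 4; EF_Task 7 = 4+9 = 13
ES_Task 8 = max(EF_Task 2=4, EF_Task 6=27) = 27; EF_Task 8 = 27+4 = 31
ES_Task 9 = 4; EF_Task 9 = 4+3 = 7
ES_Task 10 = max(EF_Task 3=9, EF_Task 4=19, EF_Task 5=27, EF_Task 7=13, EF_Task 8=31, EF_Task 9=7) = 31; EF_Task 10 = 31+7 = 38
Expected project duration μ = 38 hours. Critical path: Task 1 → Task 6 → Task 8 → Task 10.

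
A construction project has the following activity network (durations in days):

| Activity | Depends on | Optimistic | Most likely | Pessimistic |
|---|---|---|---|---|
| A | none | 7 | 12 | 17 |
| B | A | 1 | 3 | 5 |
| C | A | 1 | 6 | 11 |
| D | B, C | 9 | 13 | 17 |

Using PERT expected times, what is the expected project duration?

te_A = (7 + 4·12 + 17)/6 = 72/6 = 12
te_B = (1 + 4·3 + 5)/6 = 18/6 = 3
te_C = (1 + 4·6 + 11)/6 = 36/6 = 6
te_D = (9 + 4·13 + 17)/6 = 78/6 = 13

Forward pass:
ES_A = 0; EF_A = 12
ES_B = 12; EF_B = 12+3 = 15
ES_C = 12; EF_C = 12+6 = 18
ES_D = max(EF_B=15, EF_C=18) = 18; EF_D = 18+13 = 31
Expected project duration μ = 31 days. Critical path: A → C → D.

31 days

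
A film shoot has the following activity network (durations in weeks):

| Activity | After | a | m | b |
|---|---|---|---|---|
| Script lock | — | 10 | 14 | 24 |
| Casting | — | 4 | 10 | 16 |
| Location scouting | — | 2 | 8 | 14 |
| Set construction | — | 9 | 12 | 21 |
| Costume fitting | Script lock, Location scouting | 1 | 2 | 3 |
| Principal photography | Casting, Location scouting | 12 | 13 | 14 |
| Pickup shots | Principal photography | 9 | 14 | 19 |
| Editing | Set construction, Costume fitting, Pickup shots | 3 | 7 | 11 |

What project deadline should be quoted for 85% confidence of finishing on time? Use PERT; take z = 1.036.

47.0 weeks

te_Script lock = (10 + 4·14 + 24)/6 = 90/6 = 15; σ²_Script lock = ((24−10)/6)² = 5.444
te_Casting = (4 + 4·10 + 16)/6 = 60/6 = 10; σ²_Casting = ((16−4)/6)² = 4.000
te_Location scouting = (2 + 4·8 + 14)/6 = 48/6 = 8; σ²_Location scouting = ((14−2)/6)² = 4.000
te_Set construction = (9 + 4·12 + 21)/6 = 78/6 = 13; σ²_Set construction = ((21−9)/6)² = 4.000
te_Costume fitting = (1 + 4·2 + 3)/6 = 12/6 = 2; σ²_Costume fitting = ((3−1)/6)² = 0.111
te_Principal photography = (12 + 4·13 + 14)/6 = 78/6 = 13; σ²_Principal photography = ((14−12)/6)² = 0.111
te_Pickup shots = (9 + 4·14 + 19)/6 = 84/6 = 14; σ²_Pickup shots = ((19−9)/6)² = 2.778
te_Editing = (3 + 4·7 + 11)/6 = 42/6 = 7; σ²_Editing = ((11−3)/6)² = 1.778

Forward pass:
ES_Script lock = 0; EF_Script lock = 15
ES_Casting = 0; EF_Casting = 10
ES_Location scouting = 0; EF_Location scouting = 8
ES_Set construction = 0; EF_Set construction = 13
ES_Costume fitting = max(EF_Script lock=15, EF_Location scouting=8) = 15; EF_Costume fitting = 15+2 = 17
ES_Principal photography = max(EF_Casting=10, EF_Location scouting=8) = 10; EF_Principal photography = 10+13 = 23
ES_Pickup shots = 23; EF_Pickup shots = 23+14 = 37
ES_Editing = max(EF_Set construction=13, EF_Costume fitting=17, EF_Pickup shots=37) = 37; EF_Editing = 37+7 = 44
Expected project duration μ = 44 weeks. Critical path: Casting → Principal photography → Pickup shots → Editing.

Variance along critical path = 4.000 + 0.111 + 2.778 + 1.778 = 8.667; σ = 2.944 weeks.
D = μ + z·σ = 44 + 1.036·2.944 = 47.0 weeks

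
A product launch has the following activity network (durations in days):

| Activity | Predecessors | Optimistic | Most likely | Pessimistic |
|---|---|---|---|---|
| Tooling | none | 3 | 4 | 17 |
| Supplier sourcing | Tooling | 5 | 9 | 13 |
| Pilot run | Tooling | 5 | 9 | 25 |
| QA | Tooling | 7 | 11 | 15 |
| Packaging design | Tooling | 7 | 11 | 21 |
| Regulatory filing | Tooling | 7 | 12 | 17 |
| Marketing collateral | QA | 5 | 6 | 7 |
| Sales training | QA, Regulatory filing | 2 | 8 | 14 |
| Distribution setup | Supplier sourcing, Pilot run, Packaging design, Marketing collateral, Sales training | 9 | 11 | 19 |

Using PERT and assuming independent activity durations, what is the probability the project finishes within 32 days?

0.061

te_Tooling = (3 + 4·4 + 17)/6 = 36/6 = 6; σ²_Tooling = ((17−3)/6)² = 5.444
te_Supplier sourcing = (5 + 4·9 + 13)/6 = 54/6 = 9; σ²_Supplier sourcing = ((13−5)/6)² = 1.778
te_Pilot run = (5 + 4·9 + 25)/6 = 66/6 = 11; σ²_Pilot run = ((25−5)/6)² = 11.111
te_QA = (7 + 4·11 + 15)/6 = 66/6 = 11; σ²_QA = ((15−7)/6)² = 1.778
te_Packaging design = (7 + 4·11 + 21)/6 = 72/6 = 12; σ²_Packaging design = ((21−7)/6)² = 5.444
te_Regulatory filing = (7 + 4·12 + 17)/6 = 72/6 = 12; σ²_Regulatory filing = ((17−7)/6)² = 2.778
te_Marketing collateral = (5 + 4·6 + 7)/6 = 36/6 = 6; σ²_Marketing collateral = ((7−5)/6)² = 0.111
te_Sales training = (2 + 4·8 + 14)/6 = 48/6 = 8; σ²_Sales training = ((14−2)/6)² = 4.000
te_Distribution setup = (9 + 4·11 + 19)/6 = 72/6 = 12; σ²_Distribution setup = ((19−9)/6)² = 2.778

Forward pass:
ES_Tooling = 0; EF_Tooling = 6
ES_Supplier sourcing = 6; EF_Supplier sourcing = 6+9 = 15
ES_Pilot run = 6; EF_Pilot run = 6+11 = 17
ES_QA = 6; EF_QA = 6+11 = 17
ES_Packaging design = 6; EF_Packaging design = 6+12 = 18
ES_Regulatory filing = 6; EF_Regulatory filing = 6+12 = 18
ES_Marketing collateral = 17; EF_Marketing collateral = 17+6 = 23
ES_Sales training = max(EF_QA=17, EF_Regulatory filing=18) = 18; EF_Sales training = 18+8 = 26
ES_Distribution setup = max(EF_Supplier sourcing=15, EF_Pilot run=17, EF_Packaging design=18, EF_Marketing collateral=23, EF_Sales training=26) = 26; EF_Distribution setup = 26+12 = 38
Expected project duration μ = 38 days. Critical path: Tooling → Regulatory filing → Sales training → Distribution setup.

Variance along critical path = 5.444 + 2.778 + 4.000 + 2.778 = 15.000; σ = √15.000 = 3.873 days.
Z = (32 − 38) / 3.873 = -1.549
P(T ≤ 32) = Φ(-1.549) ≈ 0.061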